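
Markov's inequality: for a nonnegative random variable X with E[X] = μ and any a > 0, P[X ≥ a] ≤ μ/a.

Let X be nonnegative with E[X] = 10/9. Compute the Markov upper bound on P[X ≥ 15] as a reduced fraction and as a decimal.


μ = E[X] = 10/9, a = 15.
Markov: P[X ≥ 15] ≤ μ/a = (10/9)/15 = 2/27.
Numerically: ≈ 0.0741.
(Since a = 15 > μ = 1.1111, the bound 2/27 is < 1 and informative.)

P[X ≥ 15] ≤ 2/27 ≈ 0.0741.


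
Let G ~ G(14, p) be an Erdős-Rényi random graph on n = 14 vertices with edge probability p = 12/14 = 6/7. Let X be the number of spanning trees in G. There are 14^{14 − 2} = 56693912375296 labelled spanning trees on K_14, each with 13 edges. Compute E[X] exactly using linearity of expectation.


K_14 has 14^{14 − 2} = 56693912375296 labelled spanning trees.
For each such spanning tree H, let X_H = 1 if all 13 edges of H are present in G. Then P[X_H = 1] = p^{13} = (6/7)^{13} = 13060694016/96889010407.
By linearity of expectation: E[X] = Σ_H E[X_H] = 56693912375296 · p^{13} = 56693912375296 · 13060694016/96889010407 = 53496602689536/7.
Numerically: E[X] ≈ 7.64e+12.

E[X] = 56693912375296 · (6/7)^{13} = 53496602689536/7 ≈ 7.64e+12.


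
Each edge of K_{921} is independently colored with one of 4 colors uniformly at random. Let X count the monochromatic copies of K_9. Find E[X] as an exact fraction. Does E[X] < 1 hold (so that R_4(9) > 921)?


E[X] = C(921, 9) · 4^{1 − 36} = 1263413444025789313455 · 4^{−35} = 1263413444025789313455/1180591620717411303424.
As a reduced fraction: E[X] = 1263413444025789313455/1180591620717411303424 ≈ 1.070153.
Is E[X] < 1? NO.
Since E[X] ≥ 1, the first-moment bound is inconclusive at n = 921; it does NOT by itself certify R_4(9) > 921.

E[X] = 1263413444025789313455/1180591620717411303424 ≈ 1.070153; E[X] ≥ 1; first-moment method inconclusive here.


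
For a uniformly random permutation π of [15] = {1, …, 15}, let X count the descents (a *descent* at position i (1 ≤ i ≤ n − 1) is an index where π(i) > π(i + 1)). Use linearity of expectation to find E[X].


Write X = Σ X_I over i = 1, …, 14, with X_I the indicator of one descent.
There are 14 indicators.
For each fixed i, the pair (π(i), π(i+1)) is a uniformly random ordered pair of distinct values from {1, …, 15}; by symmetry P[π(i) > π(i+1)] = 1/2.
By linearity: E[X] = 14 · (1/2) = (15 − 1) · (1/2) = 7 ≈ 7.00000.

E[X] = 7 = 7.00000.


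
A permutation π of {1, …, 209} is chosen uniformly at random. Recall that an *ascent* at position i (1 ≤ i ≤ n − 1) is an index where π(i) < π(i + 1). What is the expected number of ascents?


Write X = Σ X_I over i = 1, …, 208, with X_I the indicator of one ascent.
There are 208 indicators.
For each fixed i, the pair (π(i), π(i+1)) is a uniformly random ordered pair of distinct values from {1, …, 209}; by symmetry P[π(i) < π(i+1)] = 1/2.
By linearity: E[X] = 208 · (1/2) = (209 − 1) · (1/2) = 104 ≈ 104.000000.

E[X] = 104 = 104.000000.


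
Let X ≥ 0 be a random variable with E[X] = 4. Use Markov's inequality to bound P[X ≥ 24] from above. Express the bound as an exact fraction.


μ = E[X] = 4, a = 24.
Markov: P[X ≥ 24] ≤ μ/a = (4)/24 = 1/6.
Numerically: ≈ 0.1667.
(Since a = 24 > μ = 4.0000, the bound 1/6 is < 1 and informative.)

P[X ≥ 24] ≤ 1/6 ≈ 0.1667.


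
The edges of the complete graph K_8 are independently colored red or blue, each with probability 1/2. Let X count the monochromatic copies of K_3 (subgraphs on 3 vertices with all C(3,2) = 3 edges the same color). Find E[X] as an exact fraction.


Let X = Σ_S X_S over the C(8, 3) = 56 subsets S of size 3, where X_S = 1 if the K_3 on S is monochromatic.
For a fixed S, the K_3 on S has C(3, 2) = 3 edges. P[all 3 edges red] = (1/2)^3, and likewise for blue, so P[monochromatic] = 2·(1/2)^3 = 2^{1 − 3} = 1/4.
By linearity: E[X] = C(8, 3) · 2^{1 − 3} = 56 · 1/4 = 14.
Numerically: E[X] ≈ 14.000.

E[X] = C(8,3)·2^(1−C(3,2)) = 14 ≈ 14.000.


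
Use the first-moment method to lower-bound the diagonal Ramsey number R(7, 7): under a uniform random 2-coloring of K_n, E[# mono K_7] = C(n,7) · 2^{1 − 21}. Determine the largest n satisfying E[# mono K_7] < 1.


We need C(n, 7) · 2^{1 − 21} < 1, i.e. C(n, 7) < 2^{21 − 1} = 1048576.
Check values of n near the boundary:
  n = 22: C(22, 7) = 170544; 170544 < 1048576? YES
  n = 23: C(23, 7) = 245157; 245157 < 1048576? YES
  n = 24: C(24, 7) = 346104; 346104 < 1048576? YES
  n = 25: C(25, 7) = 480700; 480700 < 1048576? YES
  n = 26: C(26, 7) = 657800; 657800 < 1048576? YES
  n = 27: C(27, 7) = 888030; 888030 < 1048576? YES
  n = 28: C(28, 7) = 1184040; 1184040 < 1048576? NO
The largest n with C(n, 7) < 1048576 is n = 27 (where E[X] = 444015/524288 ≈ 0.847). Hence R(7, 7) > 27, i.e. R(7, 7) ≥ 28.

Largest n = 27; hence R(7, 7) > 27.


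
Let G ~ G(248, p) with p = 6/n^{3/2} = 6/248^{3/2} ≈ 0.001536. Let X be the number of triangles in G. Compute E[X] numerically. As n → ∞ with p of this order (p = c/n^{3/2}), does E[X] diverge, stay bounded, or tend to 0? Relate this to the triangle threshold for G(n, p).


Number of potential triangles: C(248, 3) = 2511496.
Each occurs with probability p³ ≈ (0.001536)³ ≈ 3.625945e-09.
By linearity: E[X] = C(248, 3)·p³ ≈ 2511496 · 3.625945e-09 ≈ 0.0091.
Since α = 3/2 > 1, p = c/n^{3/2} = o(1/n) is below the triangle threshold p ~ 1/n. Asymptotically E[X] ~ (c³/6)·n^{3(1−α)} = (6³/6)·n^{-1.5} → 0, so by Markov's inequality G has no triangles w.h.p.

E[X] ≈ 0.0091; in regime p = Θ(1/n^{3/2}) E[X] tends to 0 (below the triangle threshold p ~ 1/n).


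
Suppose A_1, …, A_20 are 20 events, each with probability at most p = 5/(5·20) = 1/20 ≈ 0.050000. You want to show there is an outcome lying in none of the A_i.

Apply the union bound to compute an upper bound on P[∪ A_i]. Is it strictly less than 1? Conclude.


Union bound: P[∪_{i=1}^{20} A_i] ≤ Σ_i P[A_i] ≤ 20·p = 20·(1/20) = 1.
Numerically: 1 ≈ 1.000000.
Is 1 < 1? NO.
Since the bound 1 is ≥ 1, the union bound is uninformative here; it does NOT by itself certify existence.

20·p = 1 ≈ 1.000000; existence NOT certified by the union bound.


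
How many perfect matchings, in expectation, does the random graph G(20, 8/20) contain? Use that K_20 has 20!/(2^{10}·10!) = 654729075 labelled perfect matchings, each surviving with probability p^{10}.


K_20 has 20!/(2^{10}·10!) = 654729075 labelled perfect matchings.
For each such perfect matching H, let X_H = 1 if all 10 edges of H are present in G. Then P[X_H = 1] = p^{10} = (2/5)^{10} = 1024/9765625.
Summing the indicators: E[X] = Σ_H E[X_H] = 654729075 · p^{10} = 654729075 · 1024/9765625 = 26817702912/390625.
Numerically: E[X] ≈ 6.87e+04.

E[X] = 654729075 · (2/5)^{10} = 26817702912/390625 ≈ 6.87e+04.


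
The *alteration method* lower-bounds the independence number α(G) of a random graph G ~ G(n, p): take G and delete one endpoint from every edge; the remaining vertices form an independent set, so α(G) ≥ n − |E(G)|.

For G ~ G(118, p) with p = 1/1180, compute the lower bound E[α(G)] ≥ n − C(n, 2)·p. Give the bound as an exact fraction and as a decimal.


E[|E(G)|] = C(118, 2)·p = 6903 · (1/1180) = 117/20.
E[α(G)] ≥ n − E[|E(G)|] = 118 − 117/20 = 2243/20.
Numerically: ≈ 112.1500.
(This is only a lower bound; the true E[α(G)] may be larger.)

E[α(G)] ≥ 2243/20 ≈ 112.1500.


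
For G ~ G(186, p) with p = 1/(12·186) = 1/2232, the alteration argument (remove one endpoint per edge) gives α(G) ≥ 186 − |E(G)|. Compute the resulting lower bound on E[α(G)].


E[|E(G)|] = C(186, 2)·p = 17205 · (1/2232) = 185/24.
E[α(G)] ≥ n − E[|E(G)|] = 186 − 185/24 = 4279/24.
Numerically: ≈ 178.29167.
(This is only a lower bound; the true E[α(G)] may be larger.)

E[α(G)] ≥ 4279/24 ≈ 178.29167.


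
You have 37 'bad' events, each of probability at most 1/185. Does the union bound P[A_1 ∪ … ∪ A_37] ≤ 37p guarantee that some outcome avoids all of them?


Union bound: P[∪_{i=1}^{37} A_i] ≤ Σ_i P[A_i] ≤ 37·p = 37·(1/185) = 1/5.
Numerically: 1/5 ≈ 0.200.
Is 1/5 < 1? YES.
Since P[∪ A_i] ≤ 1/5 < 1, the complement has P[∩ A_i^c] ≥ 1 − 1/5 = 4/5 > 0, so some outcome avoids every A_i.

37·p = 1/5 ≈ 0.200; existence CERTIFIED by the union bound.


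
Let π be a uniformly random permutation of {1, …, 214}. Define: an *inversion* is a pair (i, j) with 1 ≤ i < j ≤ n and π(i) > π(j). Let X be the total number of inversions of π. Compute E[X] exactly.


Write X = Σ X_I over the C(214, 2) = 22791 pairs i < j, with X_I the indicator of one inversion.
There are 22791 indicators.
For each fixed pair i < j, the values π(i) and π(j) are two distinct elements of {1, …, 214} in uniformly random order; by symmetry P[π(i) > π(j)] = 1/2.
By linearity: E[X] = 22791 · (1/2) = C(214, 2) · (1/2) = 22791/2 = 22791/2 ≈ 11395.500.

E[X] = 22791/2 = 11395.500.


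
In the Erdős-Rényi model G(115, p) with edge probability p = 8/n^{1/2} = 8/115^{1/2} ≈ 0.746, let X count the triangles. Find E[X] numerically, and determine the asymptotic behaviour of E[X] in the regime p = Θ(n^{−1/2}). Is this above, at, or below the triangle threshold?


Number of potential triangles: C(115, 3) = 246905.
Each occurs with probability p³ ≈ (0.746)³ ≈ 4.15167e-01.
By linearity: E[X] = C(115, 3)·p³ ≈ 246905 · 4.15167e-01 ≈ 102506.897.
Since α = 1/2 < 1, p = c/n^{1/2} ≫ 1/n is above the triangle threshold p ~ 1/n. Asymptotically E[X] ~ (c³/6)·n^{3(1−α)} = (8³/6)·n^{1.5} → ∞; triangles are abundant w.h.p.

E[X] ≈ 102506.897; in regime p = Θ(1/n^{1/2}) E[X] diverges (above the triangle threshold p ~ 1/n).


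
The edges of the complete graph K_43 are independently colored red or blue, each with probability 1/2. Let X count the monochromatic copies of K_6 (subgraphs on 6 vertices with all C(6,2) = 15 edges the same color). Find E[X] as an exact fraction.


Let X = Σ_S X_S over the C(43, 6) = 6096454 subsets S of size 6, where X_S = 1 if the K_6 on S is monochromatic.
For a fixed S, the K_6 on S has C(6, 2) = 15 edges. P[all 15 edges red] = (1/2)^15, and likewise for blue, so P[monochromatic] = 2·(1/2)^15 = 2^{1 − 15} = 1/16384.
By linearity: E[X] = C(43, 6) · 2^{1 − 15} = 6096454 · 1/16384 = 3048227/8192.
Numerically: E[X] ≈ 372.09802.

E[X] = C(43,6)·2^(1−C(6,2)) = 3048227/8192 ≈ 372.09802.


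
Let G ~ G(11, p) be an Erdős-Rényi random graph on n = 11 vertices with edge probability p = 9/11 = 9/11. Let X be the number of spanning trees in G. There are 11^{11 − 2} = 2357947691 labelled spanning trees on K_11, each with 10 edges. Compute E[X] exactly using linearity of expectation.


K_11 has 11^{11 − 2} = 2357947691 labelled spanning trees.
For each such spanning tree H, let X_H = 1 if all 10 edges of H are present in G. Then P[X_H = 1] = p^{10} = (9/11)^{10} = 3486784401/25937424601.
By linearity: E[X] = Σ_H E[X_H] = 2357947691 · p^{10} = 2357947691 · 3486784401/25937424601 = 3486784401/11.
Numerically: E[X] ≈ 3.17e+08.

E[X] = 2357947691 · (9/11)^{10} = 3486784401/11 ≈ 3.17e+08.


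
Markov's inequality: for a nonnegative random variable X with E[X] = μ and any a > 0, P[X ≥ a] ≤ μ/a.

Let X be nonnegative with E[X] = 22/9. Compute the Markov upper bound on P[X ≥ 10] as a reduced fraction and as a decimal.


μ = E[X] = 22/9, a = 10.
Markov: P[X ≥ 10] ≤ μ/a = (22/9)/10 = 11/45.
Numerically: ≈ 0.244.
(Since a = 10 > μ = 2.444, the bound 11/45 is < 1 and informative.)

P[X ≥ 10] ≤ 11/45 ≈ 0.244.


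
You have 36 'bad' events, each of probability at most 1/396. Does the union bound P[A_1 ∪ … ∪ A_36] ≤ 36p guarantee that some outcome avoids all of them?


Union bound: P[∪_{i=1}^{36} A_i] ≤ Σ_i P[A_i] ≤ 36·p = 36·(1/396) = 1/11.
Numerically: 1/11 ≈ 0.0909.
Is 1/11 < 1? YES.
Since P[∪ A_i] ≤ 1/11 < 1, the complement has P[∩ A_i^c] ≥ 1 − 1/11 = 10/11 > 0, so some outcome avoids every A_i.

36·p = 1/11 ≈ 0.0909; existence CERTIFIED by the union bound.


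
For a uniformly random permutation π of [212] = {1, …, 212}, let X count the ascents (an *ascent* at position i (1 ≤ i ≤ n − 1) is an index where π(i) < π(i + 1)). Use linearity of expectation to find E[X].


Write X = Σ X_I over i = 1, …, 211, with X_I the indicator of one ascent.
There are 211 indicators.
For each fixed i, the pair (π(i), π(i+1)) is a uniformly random ordered pair of distinct values from {1, …, 212}; by symmetry P[π(i) < π(i+1)] = 1/2.
By linearity: E[X] = 211 · (1/2) = (212 − 1) · (1/2) = 211/2 ≈ 105.50000.

E[X] = 211/2 = 105.50000.


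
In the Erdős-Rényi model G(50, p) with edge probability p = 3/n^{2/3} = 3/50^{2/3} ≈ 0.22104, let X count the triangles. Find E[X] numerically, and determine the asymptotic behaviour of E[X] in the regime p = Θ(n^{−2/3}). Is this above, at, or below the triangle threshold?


Number of potential triangles: C(50, 3) = 19600.
Each occurs with probability p³ ≈ (0.22104)³ ≈ 1.0800000e-02.
By linearity: E[X] = C(50, 3)·p³ ≈ 19600 · 1.0800000e-02 ≈ 211.68000.
Since α = 2/3 < 1, p = c/n^{2/3} ≫ 1/n is above the triangle threshold p ~ 1/n. Asymptotically E[X] ~ (c³/6)·n^{3(1−α)} = (3³/6)·n^{1} → ∞; triangles are abundant w.h.p.

E[X] ≈ 211.68000; in regime p = Θ(1/n^{2/3}) E[X] diverges (above the triangle threshold p ~ 1/n).


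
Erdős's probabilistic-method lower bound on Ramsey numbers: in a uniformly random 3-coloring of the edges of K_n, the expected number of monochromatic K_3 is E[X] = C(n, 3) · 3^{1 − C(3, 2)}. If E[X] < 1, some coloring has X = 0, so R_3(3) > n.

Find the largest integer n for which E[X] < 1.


We need C(n, 3) · 3^{1 − 3} < 1, i.e. C(n, 3) < 3^{3 − 1} = 9.
Check values of n near the boundary:
  n = 3: C(3, 3) = 1; 1 < 9? YES
  n = 4: C(4, 3) = 4; 4 < 9? YES
  n = 5: C(5, 3) = 10; 10 < 9? NO
  n = 6: C(6, 3) = 20; 20 < 9? NO
The largest n with C(n, 3) < 9 is n = 4 (where E[X] = 4/9 ≈ 0.4444444). Hence R_3(3) > 4, i.e. R_3(3) ≥ 5.

Largest n = 4; hence R_3(3) > 4.


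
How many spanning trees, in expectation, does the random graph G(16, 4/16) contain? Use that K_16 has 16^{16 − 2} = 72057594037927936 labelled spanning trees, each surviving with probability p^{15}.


K_16 has 16^{16 − 2} = 72057594037927936 labelled spanning trees.
For each such spanning tree H, let X_H = 1 if all 15 edges of H are present in G. Then P[X_H = 1] = p^{15} = (1/4)^{15} = 1/1073741824.
By linearity: E[X] = Σ_H E[X_H] = 72057594037927936 · p^{15} = 72057594037927936 · 1/1073741824 = 67108864.
Numerically: E[X] ≈ 6.71089e+07.

E[X] = 72057594037927936 · (1/4)^{15} = 67108864 ≈ 6.71089e+07.


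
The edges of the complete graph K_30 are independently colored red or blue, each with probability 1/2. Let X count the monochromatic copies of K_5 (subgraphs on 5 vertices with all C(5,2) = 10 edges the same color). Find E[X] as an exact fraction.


Let X = Σ_S X_S over the C(30, 5) = 142506 subsets S of size 5, where X_S = 1 if the K_5 on S is monochromatic.
For a fixed S, the K_5 on S has C(5, 2) = 10 edges. P[all 10 edges red] = (1/2)^10, and likewise for blue, so P[monochromatic] = 2·(1/2)^10 = 2^{1 − 10} = 1/512.
By linearity: E[X] = C(30, 5) · 2^{1 − 10} = 142506 · 1/512 = 71253/256.
Numerically: E[X] ≈ 278.33203.

E[X] = C(30,5)·2^(1−C(5,2)) = 71253/256 ≈ 278.33203.


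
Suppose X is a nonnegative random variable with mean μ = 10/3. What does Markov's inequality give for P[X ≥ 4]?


μ = E[X] = 10/3, a = 4.
Markov: P[X ≥ 4] ≤ μ/a = (10/3)/4 = 5/6.
Numerically: ≈ 0.833.
(Since a = 4 > μ = 3.333, the bound 5/6 is < 1 and informative.)

P[X ≥ 4] ≤ 5/6 ≈ 0.833.


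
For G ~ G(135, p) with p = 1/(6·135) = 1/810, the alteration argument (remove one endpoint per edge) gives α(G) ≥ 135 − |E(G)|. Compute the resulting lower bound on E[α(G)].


E[|E(G)|] = C(135, 2)·p = 9045 · (1/810) = 67/6.
E[α(G)] ≥ n − E[|E(G)|] = 135 − 67/6 = 743/6.
Numerically: ≈ 123.83333.
(This is only a lower bound; the true E[α(G)] may be larger.)

E[α(G)] ≥ 743/6 ≈ 123.83333.


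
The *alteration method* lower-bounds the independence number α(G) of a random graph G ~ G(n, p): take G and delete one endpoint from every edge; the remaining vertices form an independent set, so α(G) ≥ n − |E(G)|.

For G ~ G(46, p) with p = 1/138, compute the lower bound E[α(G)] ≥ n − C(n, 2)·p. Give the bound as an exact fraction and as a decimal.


E[|E(G)|] = C(46, 2)·p = 1035 · (1/138) = 15/2.
E[α(G)] ≥ n − E[|E(G)|] = 46 − 15/2 = 77/2.
Numerically: ≈ 38.5000.
(This is only a lower bound; the true E[α(G)] may be larger.)

E[α(G)] ≥ 77/2 ≈ 38.5000.


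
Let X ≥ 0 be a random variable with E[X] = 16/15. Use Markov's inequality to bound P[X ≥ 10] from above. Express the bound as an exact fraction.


μ = E[X] = 16/15, a = 10.
Markov: P[X ≥ 10] ≤ μ/a = (16/15)/10 = 8/75.
Numerically: ≈ 0.1067.
(Since a = 10 > μ = 1.0667, the bound 8/75 is < 1 and informative.)

P[X ≥ 10] ≤ 8/75 ≈ 0.1067.


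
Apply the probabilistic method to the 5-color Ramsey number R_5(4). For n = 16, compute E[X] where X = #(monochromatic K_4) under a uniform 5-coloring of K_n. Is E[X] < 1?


E[X] = C(16, 4) · 5^{1 − 6} = 1820 · 5^{−5} = 1820/3125.
As a reduced fraction: E[X] = 364/625 ≈ 0.582.
Is E[X] < 1? YES.
Since E[X] < 1, there exists a 5-coloring of K_{16} with no monochromatic K_4; hence R_5(4) > 16.

E[X] = 364/625 ≈ 0.582; E[X] < 1, so R_5(4) > 16.


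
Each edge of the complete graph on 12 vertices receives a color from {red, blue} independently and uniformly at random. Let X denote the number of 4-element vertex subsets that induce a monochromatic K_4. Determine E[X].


Let X = Σ_S X_S over the C(12, 4) = 495 subsets S of size 4, where X_S = 1 if the K_4 on S is monochromatic.
For a fixed S, the K_4 on S has C(4, 2) = 6 edges. P[all 6 edges red] = (1/2)^6, and likewise for blue, so P[monochromatic] = 2·(1/2)^6 = 2^{1 − 6} = 1/32.
By linearity of expectation: E[X] = C(12, 4) · 2^{1 − 6} = 495 · 1/32 = 495/32.
Numerically: E[X] ≈ 15.4688.

E[X] = C(12,4)·2^(1−C(4,2)) = 495/32 ≈ 15.4688.


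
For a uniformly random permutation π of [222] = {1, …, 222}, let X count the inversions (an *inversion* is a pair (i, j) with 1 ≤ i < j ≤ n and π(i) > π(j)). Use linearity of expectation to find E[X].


Write X = Σ X_I over the C(222, 2) = 24531 pairs i < j, with X_I the indicator of one inversion.
There are 24531 indicators.
For each fixed pair i < j, the values π(i) and π(j) are two distinct elements of {1, …, 222} in uniformly random order; by symmetry P[π(i) > π(j)] = 1/2.
By linearity: E[X] = 24531 · (1/2) = C(222, 2) · (1/2) = 24531/2 = 24531/2 ≈ 12265.500.

E[X] = 24531/2 = 12265.500.


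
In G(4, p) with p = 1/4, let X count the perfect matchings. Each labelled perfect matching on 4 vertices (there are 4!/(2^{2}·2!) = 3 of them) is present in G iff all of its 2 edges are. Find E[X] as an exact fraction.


K_4 has 4!/(2^{2}·2!) = 3 labelled perfect matchings.
For each such perfect matching H, let X_H = 1 if all 2 edges of H are present in G. Then P[X_H = 1] = p^{2} = (1/4)^{2} = 1/16.
Summing the indicators: E[X] = Σ_H E[X_H] = 3 · p^{2} = 3 · 1/16 = 3/16.
Numerically: E[X] ≈ 0.1875.

E[X] = 3 · (1/4)^{2} = 3/16 ≈ 0.1875.


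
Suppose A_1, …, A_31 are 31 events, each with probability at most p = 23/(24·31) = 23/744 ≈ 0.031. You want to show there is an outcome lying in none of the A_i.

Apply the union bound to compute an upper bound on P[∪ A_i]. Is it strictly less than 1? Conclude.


Union bound: P[∪_{i=1}^{31} A_i] ≤ Σ_i P[A_i] ≤ 31·p = 31·(23/744) = 23/24.
Numerically: 23/24 ≈ 0.958.
Is 23/24 < 1? YES.
Since P[∪ A_i] ≤ 23/24 < 1, the complement has P[∩ A_i^c] ≥ 1 − 23/24 = 1/24 > 0, so some outcome avoids every A_i.

31·p = 23/24 ≈ 0.958; existence CERTIFIED by the union bound.


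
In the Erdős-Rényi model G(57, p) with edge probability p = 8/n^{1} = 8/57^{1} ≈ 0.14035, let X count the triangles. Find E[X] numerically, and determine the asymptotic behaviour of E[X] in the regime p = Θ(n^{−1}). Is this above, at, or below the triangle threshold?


Number of potential triangles: C(57, 3) = 29260.
Each occurs with probability p³ ≈ (0.14035)³ ≈ 2.7646833e-03.
By linearity: E[X] = C(57, 3)·p³ ≈ 29260 · 2.7646833e-03 ≈ 80.89463.
Here α = 1, so p = 8/n is exactly at the triangle threshold p ~ 1/n. Asymptotically E[X] → c³/6 = 8³/6 = 256/3 ≈ 85.33333, a bounded constant. In this regime the triangle count is asymptotically Poisson(c³/6).

E[X] ≈ 80.89463; in regime p = Θ(1/n^{1}) E[X] stays bounded (at the triangle threshold p ~ 1/n).


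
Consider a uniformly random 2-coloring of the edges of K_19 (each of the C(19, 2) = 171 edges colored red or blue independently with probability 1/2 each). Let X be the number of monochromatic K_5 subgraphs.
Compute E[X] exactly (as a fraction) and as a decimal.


Let X = Σ_S X_S over the C(19, 5) = 11628 subsets S of size 5, where X_S = 1 if the K_5 on S is monochromatic.
For a fixed S, the K_5 on S has C(5, 2) = 10 edges. P[all 10 edges red] = (1/2)^10, and likewise for blue, so P[monochromatic] = 2·(1/2)^10 = 2^{1 − 10} = 1/512.
Summing: E[X] = C(19, 5) · 2^{1 − 10} = 11628 · 1/512 = 2907/128.
Numerically: E[X] ≈ 22.711.

E[X] = C(19,5)·2^(1−C(5,2)) = 2907/128 ≈ 22.711.


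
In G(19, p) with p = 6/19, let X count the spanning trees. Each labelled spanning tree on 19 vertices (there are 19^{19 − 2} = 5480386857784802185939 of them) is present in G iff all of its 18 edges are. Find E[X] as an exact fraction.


K_19 has 19^{19 − 2} = 5480386857784802185939 labelled spanning trees.
For each such spanning tree H, let X_H = 1 if all 18 edges of H are present in G. Then P[X_H = 1] = p^{18} = (6/19)^{18} = 101559956668416/104127350297911241532841.
Summing the indicators: E[X] = Σ_H E[X_H] = 5480386857784802185939 · p^{18} = 5480386857784802185939 · 101559956668416/104127350297911241532841 = 101559956668416/19.
Numerically: E[X] ≈ 5.345e+12.

E[X] = 5480386857784802185939 · (6/19)^{18} = 101559956668416/19 ≈ 5.345e+12.


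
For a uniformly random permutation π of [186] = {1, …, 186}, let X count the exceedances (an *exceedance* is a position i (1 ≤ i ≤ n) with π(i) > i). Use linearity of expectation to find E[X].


Write X = Σ_{i=1}^{186} X_i, where X_i = 1_{π(i) > i}.
For each fixed i, π(i) is uniform over {1, …, 186} (marginal of a uniform permutation), so P[π(i) > i] = (n − i)/n. Summing: Σ_{i=1}^{186} (n − i)/n = (0 + 1 + … + 185)/186 = 186(186 − 1)/(2·186) = (186 − 1)/2.
Hence E[X] = Σ_{i=1}^{186} (186 − i)/186 = 185/2 ≈ 92.50000.

E[X] = 185/2 = 92.50000.


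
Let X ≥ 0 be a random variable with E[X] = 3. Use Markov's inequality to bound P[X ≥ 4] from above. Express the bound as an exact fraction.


μ = E[X] = 3, a = 4.
Markov: P[X ≥ 4] ≤ μ/a = (3)/4 = 3/4.
Numerically: ≈ 0.750.
(Since a = 4 > μ = 3.000, the bound 3/4 is < 1 and informative.)

P[X ≥ 4] ≤ 3/4 ≈ 0.750.


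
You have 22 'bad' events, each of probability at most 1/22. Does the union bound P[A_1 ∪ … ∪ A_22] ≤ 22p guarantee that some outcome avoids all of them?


Union bound: P[∪_{i=1}^{22} A_i] ≤ Σ_i P[A_i] ≤ 22·p = 22·(1/22) = 1.
Numerically: 1 ≈ 1.0000000.
Is 1 < 1? NO.
Since the bound 1 is ≥ 1, the union bound is uninformative here; it does NOT by itself certify existence.

22·p = 1 ≈ 1.0000000; existence NOT certified by the union bound.


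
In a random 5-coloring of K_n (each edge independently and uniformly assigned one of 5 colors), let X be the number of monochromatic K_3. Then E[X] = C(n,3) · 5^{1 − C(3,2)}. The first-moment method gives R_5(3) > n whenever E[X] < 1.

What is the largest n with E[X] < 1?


We need C(n, 3) · 5^{1 − 3} < 1, i.e. C(n, 3) < 5^{3 − 1} = 25.
Check values of n near the boundary:
  n = 3: C(3, 3) = 1; 1 < 25? YES
  n = 4: C(4, 3) = 4; 4 < 25? YES
  n = 5: C(5, 3) = 10; 10 < 25? YES
  n = 6: C(6, 3) = 20; 20 < 25? YES
  n = 7: C(7, 3) = 35; 35 < 25? NO
The largest n with C(n, 3) < 25 is n = 6 (where E[X] = 4/5 ≈ 0.8000). Hence R_5(3) > 6, i.e. R_5(3) ≥ 7.

Largest n = 6; hence R_5(3) > 6.


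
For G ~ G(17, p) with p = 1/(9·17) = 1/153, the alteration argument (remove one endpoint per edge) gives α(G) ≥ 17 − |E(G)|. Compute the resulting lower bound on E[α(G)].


E[|E(G)|] = C(17, 2)·p = 136 · (1/153) = 8/9.
E[α(G)] ≥ n − E[|E(G)|] = 17 − 8/9 = 145/9.
Numerically: ≈ 16.111111.
(This is only a lower bound; the true E[α(G)] may be larger.)

E[α(G)] ≥ 145/9 ≈ 16.111111.


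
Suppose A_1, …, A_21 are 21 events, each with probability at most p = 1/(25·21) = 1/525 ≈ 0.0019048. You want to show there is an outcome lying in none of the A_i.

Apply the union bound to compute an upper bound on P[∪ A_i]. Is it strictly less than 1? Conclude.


Union bound: P[∪_{i=1}^{21} A_i] ≤ Σ_i P[A_i] ≤ 21·p = 21·(1/525) = 1/25.
Numerically: 1/25 ≈ 0.0400000.
Is 1/25 < 1? YES.
Since P[∪ A_i] ≤ 1/25 < 1, the complement has P[∩ A_i^c] ≥ 1 − 1/25 = 24/25 > 0, so some outcome avoids every A_i.

21·p = 1/25 ≈ 0.0400000; existence CERTIFIED by the union bound.


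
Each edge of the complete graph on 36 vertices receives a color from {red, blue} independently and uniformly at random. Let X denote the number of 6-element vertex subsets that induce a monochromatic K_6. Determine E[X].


Let X = Σ_S X_S over the C(36, 6) = 1947792 subsets S of size 6, where X_S = 1 if the K_6 on S is monochromatic.
For a fixed S, the K_6 on S has C(6, 2) = 15 edges. P[all 15 edges red] = (1/2)^15, and likewise for blue, so P[monochromatic] = 2·(1/2)^15 = 2^{1 − 15} = 1/16384.
By linearity: E[X] = C(36, 6) · 2^{1 − 15} = 1947792 · 1/16384 = 121737/1024.
Numerically: E[X] ≈ 118.8838.

E[X] = C(36,6)·2^(1−C(6,2)) = 121737/1024 ≈ 118.8838.


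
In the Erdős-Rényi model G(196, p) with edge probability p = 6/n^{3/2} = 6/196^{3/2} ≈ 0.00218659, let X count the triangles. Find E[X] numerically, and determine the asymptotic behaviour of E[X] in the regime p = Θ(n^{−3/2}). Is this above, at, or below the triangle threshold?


Number of potential triangles: C(196, 3) = 1235780.
Each occurs with probability p³ ≈ (0.00218659)³ ≈ 1.04544558e-08.
By linearity: E[X] = C(196, 3)·p³ ≈ 1235780 · 1.04544558e-08 ≈ 0.012919.
Since α = 3/2 > 1, p = c/n^{3/2} = o(1/n) is below the triangle threshold p ~ 1/n. Asymptotically E[X] ~ (c³/6)·n^{3(1−α)} = (6³/6)·n^{-1.5} → 0, so by Markov's inequality G has no triangles w.h.p.

E[X] ≈ 0.012919; in regime p = Θ(1/n^{3/2}) E[X] tends to 0 (below the triangle threshold p ~ 1/n).


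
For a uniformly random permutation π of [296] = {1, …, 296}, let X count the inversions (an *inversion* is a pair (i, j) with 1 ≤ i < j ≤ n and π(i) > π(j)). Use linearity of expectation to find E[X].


Write X = Σ X_I over the C(296, 2) = 43660 pairs i < j, with X_I the indicator of one inversion.
There are 43660 indicators.
For each fixed pair i < j, the values π(i) and π(j) are two distinct elements of {1, …, 296} in uniformly random order; by symmetry P[π(i) > π(j)] = 1/2.
By linearity: E[X] = 43660 · (1/2) = C(296, 2) · (1/2) = 43660/2 = 21830 ≈ 21830.000000.

E[X] = 21830 = 21830.000000.


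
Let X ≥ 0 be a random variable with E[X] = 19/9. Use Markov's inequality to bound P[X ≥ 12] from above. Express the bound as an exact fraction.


μ = E[X] = 19/9, a = 12.
Markov: P[X ≥ 12] ≤ μ/a = (19/9)/12 = 19/108.
Numerically: ≈ 0.176.
(Since a = 12 > μ = 2.111, the bound 19/108 is < 1 and informative.)

P[X ≥ 12] ≤ 19/108 ≈ 0.176.


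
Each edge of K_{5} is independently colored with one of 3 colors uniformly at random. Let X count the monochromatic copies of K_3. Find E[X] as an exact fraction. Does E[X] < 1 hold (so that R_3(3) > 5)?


E[X] = C(5, 3) · 3^{1 − 3} = 10 · 3^{−2} = 10/9.
As a reduced fraction: E[X] = 10/9 ≈ 1.1111.
Is E[X] < 1? NO.
Since E[X] ≥ 1, the first-moment bound is inconclusive at n = 5; it does NOT by itself certify R_3(3) > 5.

E[X] = 10/9 ≈ 1.1111; E[X] ≥ 1; first-moment method inconclusive here.


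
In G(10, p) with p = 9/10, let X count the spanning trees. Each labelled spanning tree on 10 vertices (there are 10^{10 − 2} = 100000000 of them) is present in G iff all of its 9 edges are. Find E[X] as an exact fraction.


K_10 has 10^{10 − 2} = 100000000 labelled spanning trees.
For each such spanning tree H, let X_H = 1 if all 9 edges of H are present in G. Then P[X_H = 1] = p^{9} = (9/10)^{9} = 387420489/1000000000.
By linearity: E[X] = Σ_H E[X_H] = 100000000 · p^{9} = 100000000 · 387420489/1000000000 = 387420489/10.
Numerically: E[X] ≈ 3.8742e+07.

E[X] = 100000000 · (9/10)^{9} = 387420489/10 ≈ 3.8742e+07.


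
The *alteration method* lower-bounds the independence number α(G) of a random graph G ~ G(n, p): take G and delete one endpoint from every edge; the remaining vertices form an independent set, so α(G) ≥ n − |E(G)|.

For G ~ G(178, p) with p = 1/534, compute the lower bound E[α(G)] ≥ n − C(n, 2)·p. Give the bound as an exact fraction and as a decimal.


E[|E(G)|] = C(178, 2)·p = 15753 · (1/534) = 59/2.
E[α(G)] ≥ n − E[|E(G)|] = 178 − 59/2 = 297/2.
Numerically: ≈ 148.50000.
(This is only a lower bound; the true E[α(G)] may be larger.)

E[α(G)] ≥ 297/2 ≈ 148.50000.


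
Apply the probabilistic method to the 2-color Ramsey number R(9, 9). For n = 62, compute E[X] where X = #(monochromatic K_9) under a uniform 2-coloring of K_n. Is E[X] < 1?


E[X] = C(62, 9) · 2^{1 − 36} = 20286591270 · 2^{−35} = 20286591270/34359738368.
As a reduced fraction: E[X] = 10143295635/17179869184 ≈ 0.5904175.
Is E[X] < 1? YES.
Since E[X] < 1, there exists a 2-coloring of K_{62} with no monochromatic K_9; hence R(9, 9) > 62.

E[X] = 10143295635/17179869184 ≈ 0.5904175; E[X] < 1, so R(9, 9) > 62.


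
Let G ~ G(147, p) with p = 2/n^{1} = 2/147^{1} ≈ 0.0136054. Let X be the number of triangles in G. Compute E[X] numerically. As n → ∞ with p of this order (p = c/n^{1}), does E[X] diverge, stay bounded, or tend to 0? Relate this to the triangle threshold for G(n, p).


Number of potential triangles: C(147, 3) = 518665.
Each occurs with probability p³ ≈ (0.0136054)³ ≈ 2.51847696e-06.
By linearity: E[X] = C(147, 3)·p³ ≈ 518665 · 2.51847696e-06 ≈ 1.306246.
Here α = 1, so p = 2/n is exactly at the triangle threshold p ~ 1/n. Asymptotically E[X] → c³/6 = 2³/6 = 4/3 ≈ 1.333333, a bounded constant. In this regime the triangle count is asymptotically Poisson(c³/6).

E[X] ≈ 1.306246; in regime p = Θ(1/n^{1}) E[X] stays bounded (at the triangle threshold p ~ 1/n).


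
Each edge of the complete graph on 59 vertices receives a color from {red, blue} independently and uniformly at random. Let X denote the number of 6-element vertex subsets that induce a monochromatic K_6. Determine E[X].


Let X = Σ_S X_S over the C(59, 6) = 45057474 subsets S of size 6, where X_S = 1 if the K_6 on S is monochromatic.
For a fixed S, the K_6 on S has C(6, 2) = 15 edges. P[all 15 edges red] = (1/2)^15, and likewise for blue, so P[monochromatic] = 2·(1/2)^15 = 2^{1 − 15} = 1/16384.
Summing: E[X] = C(59, 6) · 2^{1 − 15} = 45057474 · 1/16384 = 22528737/8192.
Numerically: E[X] ≈ 2750.090.

E[X] = C(59,6)·2^(1−C(6,2)) = 22528737/8192 ≈ 2750.090.


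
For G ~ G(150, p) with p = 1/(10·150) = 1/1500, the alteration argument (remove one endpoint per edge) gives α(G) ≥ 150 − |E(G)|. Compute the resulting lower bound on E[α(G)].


E[|E(G)|] = C(150, 2)·p = 11175 · (1/1500) = 149/20.
E[α(G)] ≥ n − E[|E(G)|] = 150 − 149/20 = 2851/20.
Numerically: ≈ 142.55000.
(This is only a lower bound; the true E[α(G)] may be larger.)

E[α(G)] ≥ 2851/20 ≈ 142.55000.


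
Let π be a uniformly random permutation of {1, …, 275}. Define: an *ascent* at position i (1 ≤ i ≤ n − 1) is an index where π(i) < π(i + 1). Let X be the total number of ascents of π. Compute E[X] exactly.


Write X = Σ X_I over i = 1, …, 274, with X_I the indicator of one ascent.
There are 274 indicators.
For each fixed i, the pair (π(i), π(i+1)) is a uniformly random ordered pair of distinct values from {1, …, 275}; by symmetry P[π(i) < π(i+1)] = 1/2.
By linearity: E[X] = 274 · (1/2) = (275 − 1) · (1/2) = 137 ≈ 137.000000.

E[X] = 137 = 137.000000.


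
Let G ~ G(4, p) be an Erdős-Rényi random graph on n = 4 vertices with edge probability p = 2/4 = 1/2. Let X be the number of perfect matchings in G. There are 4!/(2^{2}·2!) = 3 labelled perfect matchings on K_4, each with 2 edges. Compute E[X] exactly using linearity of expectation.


K_4 has 4!/(2^{2}·2!) = 3 labelled perfect matchings.
For each such perfect matching H, let X_H = 1 if all 2 edges of H are present in G. Then P[X_H = 1] = p^{2} = (1/2)^{2} = 1/4.
By linearity: E[X] = Σ_H E[X_H] = 3 · p^{2} = 3 · 1/4 = 3/4.
Numerically: E[X] ≈ 0.75.

E[X] = 3 · (1/2)^{2} = 3/4 ≈ 0.75.


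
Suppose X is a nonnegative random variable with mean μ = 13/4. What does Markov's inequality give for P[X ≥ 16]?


μ = E[X] = 13/4, a = 16.
Markov: P[X ≥ 16] ≤ μ/a = (13/4)/16 = 13/64.
Numerically: ≈ 0.2031.
(Since a = 16 > μ = 3.2500, the bound 13/64 is < 1 and informative.)

P[X ≥ 16] ≤ 13/64 ≈ 0.2031.


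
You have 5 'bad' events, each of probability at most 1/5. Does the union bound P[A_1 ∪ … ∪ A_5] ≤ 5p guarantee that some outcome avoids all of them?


Union bound: P[∪_{i=1}^{5} A_i] ≤ Σ_i P[A_i] ≤ 5·p = 5·(1/5) = 1.
Numerically: 1 ≈ 1.000000.
Is 1 < 1? NO.
Since the bound 1 is ≥ 1, the union bound is uninformative here; it does NOT by itself certify existence.

5·p = 1 ≈ 1.000000; existence NOT certified by the union bound.


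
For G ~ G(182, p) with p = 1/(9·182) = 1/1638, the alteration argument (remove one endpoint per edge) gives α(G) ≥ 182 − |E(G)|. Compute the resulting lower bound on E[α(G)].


E[|E(G)|] = C(182, 2)·p = 16471 · (1/1638) = 181/18.
E[α(G)] ≥ n − E[|E(G)|] = 182 − 181/18 = 3095/18.
Numerically: ≈ 171.9444.
(This is only a lower bound; the true E[α(G)] may be larger.)

E[α(G)] ≥ 3095/18 ≈ 171.9444.


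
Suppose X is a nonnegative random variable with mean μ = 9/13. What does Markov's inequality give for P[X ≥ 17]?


μ = E[X] = 9/13, a = 17.
Markov: P[X ≥ 17] ≤ μ/a = (9/13)/17 = 9/221.
Numerically: ≈ 0.040724.
(Since a = 17 > μ = 0.692308, the bound 9/221 is < 1 and informative.)

P[X ≥ 17] ≤ 9/221 ≈ 0.040724.


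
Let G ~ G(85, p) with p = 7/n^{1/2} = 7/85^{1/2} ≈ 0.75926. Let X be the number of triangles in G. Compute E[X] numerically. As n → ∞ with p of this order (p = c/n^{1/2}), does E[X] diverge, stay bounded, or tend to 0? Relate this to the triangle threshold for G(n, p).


Number of potential triangles: C(85, 3) = 98770.
Each occurs with probability p³ ≈ (0.75926)³ ≈ 4.3768910e-01.
By linearity: E[X] = C(85, 3)·p³ ≈ 98770 · 4.3768910e-01 ≈ 43230.55243.
Since α = 1/2 < 1, p = c/n^{1/2} ≫ 1/n is above the triangle threshold p ~ 1/n. Asymptotically E[X] ~ (c³/6)·n^{3(1−α)} = (7³/6)·n^{1.5} → ∞; triangles are abundant w.h.p.

E[X] ≈ 43230.55243; in regime p = Θ(1/n^{1/2}) E[X] diverges (above the triangle threshold p ~ 1/n).


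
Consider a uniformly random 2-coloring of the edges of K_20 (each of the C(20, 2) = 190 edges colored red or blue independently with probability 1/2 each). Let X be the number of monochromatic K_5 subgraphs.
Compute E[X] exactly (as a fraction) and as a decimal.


Let X = Σ_S X_S over the C(20, 5) = 15504 subsets S of size 5, where X_S = 1 if the K_5 on S is monochromatic.
For a fixed S, the K_5 on S has C(5, 2) = 10 edges. P[all 10 edges red] = (1/2)^10, and likewise for blue, so P[monochromatic] = 2·(1/2)^10 = 2^{1 − 10} = 1/512.
By linearity: E[X] = C(20, 5) · 2^{1 − 10} = 15504 · 1/512 = 969/32.
Numerically: E[X] ≈ 30.2812.

E[X] = C(20,5)·2^(1−C(5,2)) = 969/32 ≈ 30.2812.


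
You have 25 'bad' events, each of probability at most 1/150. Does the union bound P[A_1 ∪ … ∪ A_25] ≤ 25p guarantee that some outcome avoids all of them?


Union bound: P[∪_{i=1}^{25} A_i] ≤ Σ_i P[A_i] ≤ 25·p = 25·(1/150) = 1/6.
Numerically: 1/6 ≈ 0.16667.
Is 1/6 < 1? YES.
Since P[∪ A_i] ≤ 1/6 < 1, the complement has P[∩ A_i^c] ≥ 1 − 1/6 = 5/6 > 0, so some outcome avoids every A_i.

25·p = 1/6 ≈ 0.16667; existence CERTIFIED by the union bound.


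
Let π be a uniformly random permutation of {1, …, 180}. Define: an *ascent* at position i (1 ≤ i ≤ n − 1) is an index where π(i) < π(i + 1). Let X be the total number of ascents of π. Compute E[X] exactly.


Write X = Σ X_I over i = 1, …, 179, with X_I the indicator of one ascent.
There are 179 indicators.
For each fixed i, the pair (π(i), π(i+1)) is a uniformly random ordered pair of distinct values from {1, …, 180}; by symmetry P[π(i) < π(i+1)] = 1/2.
By linearity: E[X] = 179 · (1/2) = (180 − 1) · (1/2) = 179/2 ≈ 89.500.

E[X] = 179/2 = 89.500.


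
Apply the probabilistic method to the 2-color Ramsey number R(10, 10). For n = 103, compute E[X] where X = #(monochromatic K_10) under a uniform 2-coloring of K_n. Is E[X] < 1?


E[X] = C(103, 10) · 2^{1 − 45} = 23591276125340 · 2^{−44} = 23591276125340/17592186044416.
As a reduced fraction: E[X] = 5897819031335/4398046511104 ≈ 1.3410088.
Is E[X] < 1? NO.
Since E[X] ≥ 1, the first-moment bound is inconclusive at n = 103; it does NOT by itself certify R(10, 10) > 103.

E[X] = 5897819031335/4398046511104 ≈ 1.3410088; E[X] ≥ 1; first-moment method inconclusive here.


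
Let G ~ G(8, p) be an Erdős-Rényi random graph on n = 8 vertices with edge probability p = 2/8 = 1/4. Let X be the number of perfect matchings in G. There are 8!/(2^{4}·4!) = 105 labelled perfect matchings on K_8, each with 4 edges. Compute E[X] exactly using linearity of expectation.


K_8 has 8!/(2^{4}·4!) = 105 labelled perfect matchings.
For each such perfect matching H, let X_H = 1 if all 4 edges of H are present in G. Then P[X_H = 1] = p^{4} = (1/4)^{4} = 1/256.
Summing the indicators: E[X] = Σ_H E[X_H] = 105 · p^{4} = 105 · 1/256 = 105/256.
Numerically: E[X] ≈ 0.41016.

E[X] = 105 · (1/4)^{4} = 105/256 ≈ 0.41016.


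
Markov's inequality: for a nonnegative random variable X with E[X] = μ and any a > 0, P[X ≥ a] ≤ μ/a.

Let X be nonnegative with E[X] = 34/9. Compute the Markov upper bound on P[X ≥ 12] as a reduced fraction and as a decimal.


μ = E[X] = 34/9, a = 12.
Markov: P[X ≥ 12] ≤ μ/a = (34/9)/12 = 17/54.
Numerically: ≈ 0.3148.
(Since a = 12 > μ = 3.7778, the bound 17/54 is < 1 and informative.)

P[X ≥ 12] ≤ 17/54 ≈ 0.3148.


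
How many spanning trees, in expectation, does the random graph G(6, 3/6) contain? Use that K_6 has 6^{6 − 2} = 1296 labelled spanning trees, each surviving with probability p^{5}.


K_6 has 6^{6 − 2} = 1296 labelled spanning trees.
For each such spanning tree H, let X_H = 1 if all 5 edges of H are present in G. Then P[X_H = 1] = p^{5} = (1/2)^{5} = 1/32.
Summing the indicators: E[X] = Σ_H E[X_H] = 1296 · p^{5} = 1296 · 1/32 = 81/2.
Numerically: E[X] ≈ 40.5.

E[X] = 1296 · (1/2)^{5} = 81/2 ≈ 40.5.


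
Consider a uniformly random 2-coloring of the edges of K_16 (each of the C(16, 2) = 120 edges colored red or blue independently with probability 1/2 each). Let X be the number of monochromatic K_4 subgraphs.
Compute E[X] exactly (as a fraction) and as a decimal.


Let X = Σ_S X_S over the C(16, 4) = 1820 subsets S of size 4, where X_S = 1 if the K_4 on S is monochromatic.
For a fixed S, the K_4 on S has C(4, 2) = 6 edges. P[all 6 edges red] = (1/2)^6, and likewise for blue, so P[monochromatic] = 2·(1/2)^6 = 2^{1 − 6} = 1/32.
Summing: E[X] = C(16, 4) · 2^{1 − 6} = 1820 · 1/32 = 455/8.
Numerically: E[X] ≈ 56.875000.

E[X] = C(16,4)·2^(1−C(4,2)) = 455/8 ≈ 56.875000.
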